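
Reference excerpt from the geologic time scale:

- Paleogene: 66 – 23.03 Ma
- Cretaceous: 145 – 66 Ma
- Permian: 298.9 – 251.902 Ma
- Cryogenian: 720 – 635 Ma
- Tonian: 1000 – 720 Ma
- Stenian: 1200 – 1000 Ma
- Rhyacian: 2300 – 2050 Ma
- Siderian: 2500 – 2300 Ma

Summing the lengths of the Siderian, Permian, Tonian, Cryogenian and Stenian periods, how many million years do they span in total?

811.998 million years

Each duration: Siderian = 200; Permian = 46.998; Tonian = 280; Cryogenian = 85; Stenian = 200.
Sum: 200 + 46.998 + 280 + 85 + 200 = 811.998 Myr.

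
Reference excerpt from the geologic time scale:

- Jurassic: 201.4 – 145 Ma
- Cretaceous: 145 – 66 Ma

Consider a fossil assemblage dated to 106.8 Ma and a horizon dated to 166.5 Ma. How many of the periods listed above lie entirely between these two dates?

Checking each listed span, none has both start < 166.5 Ma and end > 106.8 Ma — every period straddles one of the two dates or lies outside them — so the count is 0.

0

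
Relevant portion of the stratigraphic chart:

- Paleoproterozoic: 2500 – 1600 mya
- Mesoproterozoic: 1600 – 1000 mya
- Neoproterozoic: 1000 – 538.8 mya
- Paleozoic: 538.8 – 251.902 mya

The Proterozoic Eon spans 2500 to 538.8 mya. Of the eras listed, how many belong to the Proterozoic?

Eras inside 2500–538.8 Ma: Paleoproterozoic, Mesoproterozoic, Neoproterozoic — 3 in total.

3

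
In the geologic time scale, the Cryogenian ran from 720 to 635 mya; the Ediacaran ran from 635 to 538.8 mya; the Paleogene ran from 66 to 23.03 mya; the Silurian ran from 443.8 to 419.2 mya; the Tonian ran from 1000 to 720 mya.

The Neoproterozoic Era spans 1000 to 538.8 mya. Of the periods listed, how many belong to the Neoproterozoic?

Periods inside 1000–538.8 Ma: Tonian, Cryogenian, Ediacaran — 3 in total.

3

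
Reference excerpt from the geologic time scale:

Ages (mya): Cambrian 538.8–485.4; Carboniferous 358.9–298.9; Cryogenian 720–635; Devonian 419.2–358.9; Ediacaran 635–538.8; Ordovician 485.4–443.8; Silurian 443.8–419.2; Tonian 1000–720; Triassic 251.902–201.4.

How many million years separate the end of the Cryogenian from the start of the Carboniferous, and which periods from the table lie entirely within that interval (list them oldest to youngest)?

276.1 million years; Ediacaran, Cambrian, Ordovician, Silurian, Devonian

End of Cryogenian = 635 Ma; start of Carboniferous = 358.9 Ma.
Gap = 635 − 358.9 = 276.1 Myr.
Periods wholly inside 635–358.9 Ma: Ediacaran (635–538.8), Cambrian (538.8–485.4), Ordovician (485.4–443.8), Silurian (443.8–419.2), Devonian (419.2–358.9).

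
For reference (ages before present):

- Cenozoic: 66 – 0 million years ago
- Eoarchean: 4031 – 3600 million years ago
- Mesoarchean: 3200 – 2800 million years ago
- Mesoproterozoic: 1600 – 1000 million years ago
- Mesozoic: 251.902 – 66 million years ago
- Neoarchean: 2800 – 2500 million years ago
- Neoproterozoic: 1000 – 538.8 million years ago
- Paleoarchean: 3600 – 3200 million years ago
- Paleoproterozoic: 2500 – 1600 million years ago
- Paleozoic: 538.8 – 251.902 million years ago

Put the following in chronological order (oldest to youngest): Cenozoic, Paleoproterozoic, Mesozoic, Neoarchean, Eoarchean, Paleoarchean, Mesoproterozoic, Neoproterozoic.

The oldest of these is Eoarchean (starts 4031 Ma) and the youngest is Cenozoic (ends 0 Ma).
In between, by decreasing start age: Paleoarchean (3600), Neoarchean (2800), Paleoproterozoic (2500), Mesoproterozoic (1600), Neoproterozoic (1000), Mesozoic (251.902).

Eoarchean → Paleoarchean → Neoarchean → Paleoproterozoic → Mesoproterozoic → Neoproterozoic → Mesozoic → Cenozoic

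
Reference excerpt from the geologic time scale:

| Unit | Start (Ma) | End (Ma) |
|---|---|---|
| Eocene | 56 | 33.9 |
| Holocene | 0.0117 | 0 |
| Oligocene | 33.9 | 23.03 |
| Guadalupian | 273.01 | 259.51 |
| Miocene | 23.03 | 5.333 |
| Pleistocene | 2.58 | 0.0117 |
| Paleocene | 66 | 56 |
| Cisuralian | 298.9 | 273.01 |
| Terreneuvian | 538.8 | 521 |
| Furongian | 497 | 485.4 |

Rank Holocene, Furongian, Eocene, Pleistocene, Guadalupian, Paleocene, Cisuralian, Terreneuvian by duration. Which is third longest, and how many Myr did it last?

Durations: Holocene 0.0117; Furongian 11.6; Eocene 22.1; Pleistocene 2.5683; Guadalupian 13.5; Paleocene 10; Cisuralian 25.89; Terreneuvian 17.8 Myr.
Sorted longest-first: Cisuralian (25.89), Eocene (22.1), Terreneuvian (17.8), Guadalupian (13.5), Furongian (11.6), Paleocene (10), Pleistocene (2.5683), Holocene (0.0117).
The third longest is Terreneuvian at 17.8 Myr.

Terreneuvian, 17.8 million years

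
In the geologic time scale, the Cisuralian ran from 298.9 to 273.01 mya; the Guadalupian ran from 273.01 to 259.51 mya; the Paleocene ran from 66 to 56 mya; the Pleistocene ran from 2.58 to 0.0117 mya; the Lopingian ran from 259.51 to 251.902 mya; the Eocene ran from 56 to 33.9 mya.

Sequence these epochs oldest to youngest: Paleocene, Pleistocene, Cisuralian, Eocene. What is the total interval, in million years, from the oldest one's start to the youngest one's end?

From the excerpt: Paleocene 66–56; Pleistocene 2.58–0.0117; Cisuralian 298.9–273.01; Eocene 56–33.9 (Ma).
Larger Ma is earlier, so the oldest is Cisuralian and the youngest is Pleistocene; oldest to youngest: Cisuralian, Paleocene, Eocene, Pleistocene.
Oldest start 298.9 minus youngest end 0.0117 gives 298.8883 Myr overall.

Cisuralian → Paleocene → Eocene → Pleistocene; total span 298.8883 Myr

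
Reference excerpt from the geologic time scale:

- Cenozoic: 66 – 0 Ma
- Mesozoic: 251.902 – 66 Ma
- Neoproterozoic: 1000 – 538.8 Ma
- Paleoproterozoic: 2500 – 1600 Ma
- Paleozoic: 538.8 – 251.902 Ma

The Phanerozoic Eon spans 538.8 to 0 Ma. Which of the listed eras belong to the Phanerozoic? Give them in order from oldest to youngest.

Eras with both bounds inside 538.8–0 Ma: Paleozoic (538.8–251.902), Mesozoic (251.902–66), Cenozoic (66–0).

Paleozoic, Mesozoic, Cenozoic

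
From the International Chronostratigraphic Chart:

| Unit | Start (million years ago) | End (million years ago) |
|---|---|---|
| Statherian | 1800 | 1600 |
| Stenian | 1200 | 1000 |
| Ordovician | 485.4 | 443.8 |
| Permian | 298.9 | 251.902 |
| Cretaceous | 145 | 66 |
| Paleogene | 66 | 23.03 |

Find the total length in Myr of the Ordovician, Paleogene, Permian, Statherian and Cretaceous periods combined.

410.568 million years

Duration is start − end for each: (485.4 − 443.8) + (66 − 23.03) + (298.9 − 251.902) + (1800 − 1600) + (145 − 66).
That is 41.6 + 42.97 + 46.998 + 200 + 79, which totals 410.568 million years.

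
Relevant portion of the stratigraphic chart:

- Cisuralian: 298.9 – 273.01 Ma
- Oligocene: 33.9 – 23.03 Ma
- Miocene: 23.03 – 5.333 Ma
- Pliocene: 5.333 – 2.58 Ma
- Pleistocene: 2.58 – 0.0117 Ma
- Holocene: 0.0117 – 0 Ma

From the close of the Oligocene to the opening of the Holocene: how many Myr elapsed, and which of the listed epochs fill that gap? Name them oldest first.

End of Oligocene = 23.03 Ma; start of Holocene = 0.0117 Ma.
Gap = 23.03 − 0.0117 = 23.0183 Myr.
Epochs wholly inside 23.03–0.0117 Ma: Miocene (23.03–5.333), Pliocene (5.333–2.58), Pleistocene (2.58–0.0117).

23.0183 million years; Miocene, Pliocene, Pleistocene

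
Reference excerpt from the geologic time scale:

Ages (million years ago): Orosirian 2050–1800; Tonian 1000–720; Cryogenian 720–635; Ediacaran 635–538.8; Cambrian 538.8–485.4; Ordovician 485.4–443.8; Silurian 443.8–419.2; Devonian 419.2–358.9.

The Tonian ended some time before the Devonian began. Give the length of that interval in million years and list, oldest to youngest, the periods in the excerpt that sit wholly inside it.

300.8 million years; Cryogenian, Ediacaran, Cambrian, Ordovician, Silurian

The Tonian closes at 720 Ma and the Devonian opens at 419.2 Ma, so the interval is 720 − 419.2 = 300.8 Myr.
A period fits inside if it starts at or after 720 Ma and ends at or before 419.2 Ma; oldest first that gives Cryogenian, Ediacaran, Cambrian, Ordovician, Silurian.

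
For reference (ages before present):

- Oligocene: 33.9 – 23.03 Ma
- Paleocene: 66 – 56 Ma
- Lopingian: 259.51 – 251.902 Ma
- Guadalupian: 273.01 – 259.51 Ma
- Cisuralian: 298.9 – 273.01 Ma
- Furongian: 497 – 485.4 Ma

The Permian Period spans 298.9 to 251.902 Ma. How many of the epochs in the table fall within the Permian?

3

Epochs inside 298.9–251.902 Ma: Cisuralian, Guadalupian, Lopingian — 3 in total.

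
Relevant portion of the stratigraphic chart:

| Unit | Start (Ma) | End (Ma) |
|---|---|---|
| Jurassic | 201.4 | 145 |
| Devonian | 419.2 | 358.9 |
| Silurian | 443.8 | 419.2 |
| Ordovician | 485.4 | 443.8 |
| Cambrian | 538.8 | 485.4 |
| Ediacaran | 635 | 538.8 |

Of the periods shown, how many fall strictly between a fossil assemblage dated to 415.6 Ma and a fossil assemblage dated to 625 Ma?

3

625 Ma sits inside the Ediacaran (635–538.8) and 415.6 Ma inside the Devonian (419.2–358.9); neither of those is wholly between the two dates.
The listed periods lying completely between them are Cambrian, Ordovician, Silurian — 3 in all.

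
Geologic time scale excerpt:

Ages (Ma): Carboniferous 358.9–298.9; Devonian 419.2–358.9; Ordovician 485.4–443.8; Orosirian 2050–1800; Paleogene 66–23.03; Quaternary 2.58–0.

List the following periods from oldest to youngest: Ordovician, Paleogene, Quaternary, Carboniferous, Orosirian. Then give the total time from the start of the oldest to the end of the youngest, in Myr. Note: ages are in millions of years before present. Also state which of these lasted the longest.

From the excerpt: Ordovician 485.4–443.8; Paleogene 66–23.03; Quaternary 2.58–0; Carboniferous 358.9–298.9; Orosirian 2050–1800 (Ma).
Larger Ma is earlier, so the oldest is Orosirian and the youngest is Quaternary; oldest to youngest: Orosirian, Ordovician, Carboniferous, Paleogene, Quaternary.
Oldest start 2050 minus youngest end 0 gives 2050 Myr overall.
Individual lengths (start − end): Carboniferous 60; Orosirian 250; Ordovician 41.6; Paleogene 42.97; Quaternary 2.58. The largest is Orosirian at 250 Myr.

Orosirian, Ordovician, Carboniferous, Paleogene, Quaternary; total span 2050 Myr; longest is Orosirian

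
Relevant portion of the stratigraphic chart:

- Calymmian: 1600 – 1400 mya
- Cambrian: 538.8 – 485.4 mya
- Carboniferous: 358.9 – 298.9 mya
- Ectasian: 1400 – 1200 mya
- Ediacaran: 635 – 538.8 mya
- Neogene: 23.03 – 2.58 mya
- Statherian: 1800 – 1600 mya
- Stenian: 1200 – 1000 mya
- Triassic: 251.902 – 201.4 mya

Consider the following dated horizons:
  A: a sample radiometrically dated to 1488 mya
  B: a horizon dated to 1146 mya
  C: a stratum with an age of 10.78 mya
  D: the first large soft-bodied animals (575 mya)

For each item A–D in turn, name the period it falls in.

A: 1488 Ma lies in 1600–1400 Ma, so Calymmian.
B: 1146 Ma lies in 1200–1000 Ma, so Stenian.
C: 10.78 Ma lies in 23.03–2.58 Ma, so Neogene.
D: 575 Ma lies in 635–538.8 Ma, so Ediacaran.

A — Calymmian; B — Stenian; C — Neogene; D — Ediacaran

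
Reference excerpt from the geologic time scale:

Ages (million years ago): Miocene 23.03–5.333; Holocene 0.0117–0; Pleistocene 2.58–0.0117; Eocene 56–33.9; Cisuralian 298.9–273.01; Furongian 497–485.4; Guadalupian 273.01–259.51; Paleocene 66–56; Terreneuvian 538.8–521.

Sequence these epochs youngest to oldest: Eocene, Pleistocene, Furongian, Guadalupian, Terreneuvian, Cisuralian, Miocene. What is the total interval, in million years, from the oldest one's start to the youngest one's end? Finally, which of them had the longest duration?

Pleistocene, Miocene, Eocene, Guadalupian, Cisuralian, Furongian, Terreneuvian; total span 538.7883 Myr; longest is Cisuralian

Start ages (Ma): Terreneuvian 538.8, Furongian 497, Cisuralian 298.9, Guadalupian 273.01, Eocene 56, Miocene 23.03, Pleistocene 2.58.
Ordered youngest to oldest: Pleistocene, Miocene, Eocene, Guadalupian, Cisuralian, Furongian, Terreneuvian.
Span = 538.8 − 0.0117 = 538.7883 Myr.
Durations: Miocene 17.697, Pleistocene 2.5683, Guadalupian 13.5, Cisuralian 25.89, Furongian 11.6, Eocene 22.1, Terreneuvian 17.8 → longest is Cisuralian (25.89 Myr).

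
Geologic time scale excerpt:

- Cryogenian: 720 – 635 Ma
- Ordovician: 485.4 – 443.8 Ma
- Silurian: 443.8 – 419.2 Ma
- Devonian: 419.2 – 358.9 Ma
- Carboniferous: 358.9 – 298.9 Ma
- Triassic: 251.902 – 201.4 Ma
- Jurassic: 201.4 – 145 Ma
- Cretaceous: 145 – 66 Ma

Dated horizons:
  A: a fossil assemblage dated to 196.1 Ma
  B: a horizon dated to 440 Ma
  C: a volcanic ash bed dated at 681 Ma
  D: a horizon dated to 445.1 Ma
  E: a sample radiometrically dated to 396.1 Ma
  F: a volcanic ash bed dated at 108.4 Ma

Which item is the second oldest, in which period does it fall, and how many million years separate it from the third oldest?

Sorted oldest-first by Ma: C (681), D (445.1), B (440), E (396.1), A (196.1), F (108.4).
The second oldest is D at 445.1 Ma, which lies in 485.4–443.8 Ma: the Ordovician.
The third oldest is B at 440 Ma; separation = |445.1 − 440| = 5.1 Myr.

D, in the Ordovician; 5.1 million years to B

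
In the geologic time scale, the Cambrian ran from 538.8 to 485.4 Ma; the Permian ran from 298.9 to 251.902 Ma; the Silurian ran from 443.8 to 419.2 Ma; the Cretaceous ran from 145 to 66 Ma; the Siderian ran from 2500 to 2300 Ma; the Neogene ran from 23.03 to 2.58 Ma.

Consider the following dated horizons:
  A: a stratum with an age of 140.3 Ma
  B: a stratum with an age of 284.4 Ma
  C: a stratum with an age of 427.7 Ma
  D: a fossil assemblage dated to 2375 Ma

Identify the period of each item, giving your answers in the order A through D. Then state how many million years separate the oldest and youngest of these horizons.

Match each age against the start–end ranges in the excerpt: A = 140.3 Ma → Cretaceous (145–66); B = 284.4 Ma → Permian (298.9–251.902); C = 427.7 Ma → Silurian (443.8–419.2); D = 2375 Ma → Siderian (2500–2300).
The largest age is 2375 Ma and the smallest is 140.3 Ma; their difference is 2234.7 Myr.

A — Cretaceous; B — Permian; C — Silurian; D — Siderian; span 2234.7 million years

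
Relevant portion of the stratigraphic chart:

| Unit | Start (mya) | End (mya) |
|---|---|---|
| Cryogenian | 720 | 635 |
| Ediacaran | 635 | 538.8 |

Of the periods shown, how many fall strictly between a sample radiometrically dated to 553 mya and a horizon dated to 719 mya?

0

Checking each listed span, none has both start < 719 Ma and end > 553 Ma — every period straddles one of the two dates or lies outside them — so the count is 0.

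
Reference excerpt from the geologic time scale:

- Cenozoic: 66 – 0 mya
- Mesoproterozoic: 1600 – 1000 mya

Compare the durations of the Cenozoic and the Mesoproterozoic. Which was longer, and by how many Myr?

Mesoproterozoic, by 534 million years

Cenozoic: 66 − 0 = 66 Myr.
Mesoproterozoic: 1600 − 1000 = 600 Myr.
Difference: 600 − 66 = 534 Myr, so the Mesoproterozoic was longer.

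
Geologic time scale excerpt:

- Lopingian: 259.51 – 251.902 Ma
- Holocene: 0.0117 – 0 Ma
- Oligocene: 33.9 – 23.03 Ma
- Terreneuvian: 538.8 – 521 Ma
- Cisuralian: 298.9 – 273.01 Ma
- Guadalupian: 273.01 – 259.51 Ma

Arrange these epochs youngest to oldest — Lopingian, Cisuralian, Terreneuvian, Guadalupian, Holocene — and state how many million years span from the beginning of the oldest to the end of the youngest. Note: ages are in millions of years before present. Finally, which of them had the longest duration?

Holocene → Lopingian → Guadalupian → Cisuralian → Terreneuvian; total span 538.8 Myr; longest is Cisuralian

From the excerpt: Lopingian 259.51–251.902; Cisuralian 298.9–273.01; Terreneuvian 538.8–521; Guadalupian 273.01–259.51; Holocene 0.0117–0 (Ma).
Larger Ma is earlier, so the oldest is Terreneuvian and the youngest is Holocene; youngest to oldest: Holocene, Lopingian, Guadalupian, Cisuralian, Terreneuvian.
Oldest start 538.8 minus youngest end 0 gives 538.8 Myr overall.
Individual lengths (start − end): Lopingian 7.608; Guadalupian 13.5; Terreneuvian 17.8; Cisuralian 25.89; Holocene 0.0117. The largest is Cisuralian at 25.89 Myr.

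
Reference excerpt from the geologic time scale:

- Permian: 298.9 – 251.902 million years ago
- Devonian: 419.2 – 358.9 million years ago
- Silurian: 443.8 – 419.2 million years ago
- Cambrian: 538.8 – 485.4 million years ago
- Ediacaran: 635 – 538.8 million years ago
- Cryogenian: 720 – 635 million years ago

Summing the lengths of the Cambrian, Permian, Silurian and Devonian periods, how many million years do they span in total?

Each duration: Cambrian = 53.4; Permian = 46.998; Silurian = 24.6; Devonian = 60.3.
Sum: 53.4 + 46.998 + 24.6 + 60.3 = 185.298 Myr.

185.298 million years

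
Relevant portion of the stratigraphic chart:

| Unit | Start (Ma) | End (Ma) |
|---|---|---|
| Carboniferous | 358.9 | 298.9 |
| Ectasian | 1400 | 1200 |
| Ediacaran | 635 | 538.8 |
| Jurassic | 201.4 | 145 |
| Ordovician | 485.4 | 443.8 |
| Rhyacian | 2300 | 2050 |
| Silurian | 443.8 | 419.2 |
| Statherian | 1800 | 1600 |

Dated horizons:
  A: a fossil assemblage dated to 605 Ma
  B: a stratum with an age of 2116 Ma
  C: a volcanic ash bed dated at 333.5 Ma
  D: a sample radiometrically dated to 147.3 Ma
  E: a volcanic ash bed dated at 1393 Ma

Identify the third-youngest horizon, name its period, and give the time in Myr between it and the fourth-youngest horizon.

Sorted youngest-first by Ma: D (147.3), C (333.5), A (605), E (1393), B (2116).
The third youngest is A at 605 Ma, which lies in 635–538.8 Ma: the Ediacaran.
The fourth youngest is E at 1393 Ma; separation = |605 − 1393| = 788 Myr.

A, in the Ediacaran; 788 million years to E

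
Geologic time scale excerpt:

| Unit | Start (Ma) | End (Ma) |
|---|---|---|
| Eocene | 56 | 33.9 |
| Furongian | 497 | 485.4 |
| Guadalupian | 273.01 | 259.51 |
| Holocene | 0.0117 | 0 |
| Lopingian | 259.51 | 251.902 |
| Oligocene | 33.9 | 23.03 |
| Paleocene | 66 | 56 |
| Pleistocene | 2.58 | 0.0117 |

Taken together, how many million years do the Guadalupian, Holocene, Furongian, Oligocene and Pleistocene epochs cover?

38.55 million years

Duration is start − end for each: (273.01 − 259.51) + (0.0117 − 0) + (497 − 485.4) + (33.9 − 23.03) + (2.58 − 0.0117).
That is 13.5 + 0.0117 + 11.6 + 10.87 + 2.5683, which totals 38.55 million years.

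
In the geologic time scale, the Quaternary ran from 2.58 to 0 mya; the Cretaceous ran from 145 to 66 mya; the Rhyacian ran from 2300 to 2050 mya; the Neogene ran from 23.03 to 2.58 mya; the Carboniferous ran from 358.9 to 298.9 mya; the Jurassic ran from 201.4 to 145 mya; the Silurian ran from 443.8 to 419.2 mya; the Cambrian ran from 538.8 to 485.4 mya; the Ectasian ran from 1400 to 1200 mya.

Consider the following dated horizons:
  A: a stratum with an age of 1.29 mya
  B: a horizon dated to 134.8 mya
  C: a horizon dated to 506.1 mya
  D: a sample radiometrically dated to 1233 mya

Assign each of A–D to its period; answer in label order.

A — Quaternary; B — Cretaceous; C — Cambrian; D — Ectasian

A: 1.29 Ma lies in 2.58–0 Ma, so Quaternary.
B: 134.8 Ma lies in 145–66 Ma, so Cretaceous.
C: 506.1 Ma lies in 538.8–485.4 Ma, so Cambrian.
D: 1233 Ma lies in 1400–1200 Ma, so Ectasian.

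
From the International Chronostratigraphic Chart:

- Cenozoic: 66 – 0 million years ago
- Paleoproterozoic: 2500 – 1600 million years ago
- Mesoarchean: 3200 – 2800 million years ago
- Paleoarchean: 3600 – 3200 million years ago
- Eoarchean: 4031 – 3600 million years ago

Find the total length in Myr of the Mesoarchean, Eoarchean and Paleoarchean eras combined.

1231 million years

Duration is start − end for each: (3200 − 2800) + (4031 − 3600) + (3600 − 3200).
That is 400 + 431 + 400, which totals 1231 million years.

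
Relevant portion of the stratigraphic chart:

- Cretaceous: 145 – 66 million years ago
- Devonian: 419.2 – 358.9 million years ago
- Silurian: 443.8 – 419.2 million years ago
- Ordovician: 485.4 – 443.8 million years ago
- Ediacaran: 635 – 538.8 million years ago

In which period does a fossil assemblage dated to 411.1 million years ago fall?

411.1 Ma lies between 419.2 and 358.9 Ma, so it falls in the Devonian.

Devonian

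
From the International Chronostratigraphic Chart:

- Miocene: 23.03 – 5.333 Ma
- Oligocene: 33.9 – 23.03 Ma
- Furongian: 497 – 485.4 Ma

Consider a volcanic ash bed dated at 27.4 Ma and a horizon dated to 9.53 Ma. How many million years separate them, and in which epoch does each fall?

Elapsed time: 27.4 − 9.53 = 17.87 Myr.
27.4 Ma lies within 33.9–23.03 Ma: Oligocene.
9.53 Ma lies within 23.03–5.333 Ma: Miocene.

17.87 million years apart; the first in the Oligocene, the second in the Miocene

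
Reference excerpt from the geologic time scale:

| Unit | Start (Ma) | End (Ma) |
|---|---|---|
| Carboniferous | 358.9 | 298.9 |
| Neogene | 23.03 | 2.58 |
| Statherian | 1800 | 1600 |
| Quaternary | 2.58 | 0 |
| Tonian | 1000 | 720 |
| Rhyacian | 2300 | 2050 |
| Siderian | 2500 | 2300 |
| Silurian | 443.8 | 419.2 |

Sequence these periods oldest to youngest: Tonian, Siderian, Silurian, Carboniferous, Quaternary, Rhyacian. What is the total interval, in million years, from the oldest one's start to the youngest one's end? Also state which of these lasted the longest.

Siderian, Rhyacian, Tonian, Silurian, Carboniferous, Quaternary; total span 2500 Myr; longest is Tonian

From the excerpt: Tonian 1000–720; Siderian 2500–2300; Silurian 443.8–419.2; Carboniferous 358.9–298.9; Quaternary 2.58–0; Rhyacian 2300–2050 (Ma).
Larger Ma is earlier, so the oldest is Siderian and the youngest is Quaternary; oldest to youngest: Siderian, Rhyacian, Tonian, Silurian, Carboniferous, Quaternary.
Oldest start 2500 minus youngest end 0 gives 2500 Myr overall.
Individual lengths (start − end): Quaternary 2.58; Silurian 24.6; Carboniferous 60; Siderian 200; Tonian 280; Rhyacian 250. The largest is Tonian at 280 Myr.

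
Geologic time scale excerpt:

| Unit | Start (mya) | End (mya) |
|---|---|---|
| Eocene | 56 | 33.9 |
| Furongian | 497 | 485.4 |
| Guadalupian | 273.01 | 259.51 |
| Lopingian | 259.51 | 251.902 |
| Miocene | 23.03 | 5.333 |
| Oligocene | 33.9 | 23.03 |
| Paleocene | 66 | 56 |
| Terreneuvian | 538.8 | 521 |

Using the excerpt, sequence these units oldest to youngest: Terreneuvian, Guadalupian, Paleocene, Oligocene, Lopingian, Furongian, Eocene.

Sorting by start age (descending Ma, since larger Ma = older): Terreneuvian start 538.8, Furongian start 497, Guadalupian start 273.01, Lopingian start 259.51, Paleocene start 66, Eocene start 56, Oligocene start 33.9.

Terreneuvian, Furongian, Guadalupian, Lopingian, Paleocene, Eocene, Oligocene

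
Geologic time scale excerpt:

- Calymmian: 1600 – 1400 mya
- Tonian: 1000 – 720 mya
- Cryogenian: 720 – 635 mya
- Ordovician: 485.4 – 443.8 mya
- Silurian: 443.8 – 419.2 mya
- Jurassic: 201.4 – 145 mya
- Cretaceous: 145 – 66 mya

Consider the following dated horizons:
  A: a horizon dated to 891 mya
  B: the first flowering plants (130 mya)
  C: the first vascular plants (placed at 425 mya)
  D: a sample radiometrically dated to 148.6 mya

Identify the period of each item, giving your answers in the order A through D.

A: 891 Ma lies in 1000–720 Ma, so Tonian.
B: 130 Ma lies in 145–66 Ma, so Cretaceous.
C: 425 Ma lies in 443.8–419.2 Ma, so Silurian.
D: 148.6 Ma lies in 201.4–145 Ma, so Jurassic.

A — Tonian; B — Cretaceous; C — Silurian; D — Jurassic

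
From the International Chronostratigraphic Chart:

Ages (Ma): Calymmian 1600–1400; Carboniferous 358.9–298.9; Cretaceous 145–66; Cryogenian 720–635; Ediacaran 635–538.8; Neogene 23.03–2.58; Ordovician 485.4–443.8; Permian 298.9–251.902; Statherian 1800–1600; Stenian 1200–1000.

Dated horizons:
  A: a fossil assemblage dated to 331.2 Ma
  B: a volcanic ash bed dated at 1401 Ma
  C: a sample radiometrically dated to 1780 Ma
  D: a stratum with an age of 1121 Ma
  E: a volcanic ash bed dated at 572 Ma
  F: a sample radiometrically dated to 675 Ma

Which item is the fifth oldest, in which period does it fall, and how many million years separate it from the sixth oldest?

Sorted oldest-first by Ma: C (1780), B (1401), D (1121), F (675), E (572), A (331.2).
The fifth oldest is E at 572 Ma, which lies in 635–538.8 Ma: the Ediacaran.
The sixth oldest is A at 331.2 Ma; separation = |572 − 331.2| = 240.8 Myr.

E, in the Ediacaran; 240.8 million years to A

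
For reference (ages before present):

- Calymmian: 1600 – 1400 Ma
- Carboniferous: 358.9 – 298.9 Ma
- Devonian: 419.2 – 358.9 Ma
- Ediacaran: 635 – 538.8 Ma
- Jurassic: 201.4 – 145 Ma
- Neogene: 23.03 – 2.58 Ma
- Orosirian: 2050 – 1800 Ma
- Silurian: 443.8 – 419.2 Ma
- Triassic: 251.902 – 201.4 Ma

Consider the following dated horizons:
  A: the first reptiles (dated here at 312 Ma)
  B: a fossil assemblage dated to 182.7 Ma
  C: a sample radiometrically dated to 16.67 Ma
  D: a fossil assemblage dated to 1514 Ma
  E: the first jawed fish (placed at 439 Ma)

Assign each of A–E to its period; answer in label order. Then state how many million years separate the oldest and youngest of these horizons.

A: 312 Ma lies in 358.9–298.9 Ma, so Carboniferous.
B: 182.7 Ma lies in 201.4–145 Ma, so Jurassic.
C: 16.67 Ma lies in 23.03–2.58 Ma, so Neogene.
D: 1514 Ma lies in 1600–1400 Ma, so Calymmian.
E: 439 Ma lies in 443.8–419.2 Ma, so Silurian.
Oldest = 1514 Ma, youngest = 16.67 Ma → span 1497.33 Myr.

A — Carboniferous; B — Jurassic; C — Neogene; D — Calymmian; E — Silurian; span 1497.33 million years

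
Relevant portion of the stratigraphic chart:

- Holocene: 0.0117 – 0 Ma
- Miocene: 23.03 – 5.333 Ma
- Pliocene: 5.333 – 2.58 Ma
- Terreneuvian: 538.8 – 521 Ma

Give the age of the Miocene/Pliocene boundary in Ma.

The Miocene ends and the Pliocene begins at 5.333 Ma.

5.333 Ma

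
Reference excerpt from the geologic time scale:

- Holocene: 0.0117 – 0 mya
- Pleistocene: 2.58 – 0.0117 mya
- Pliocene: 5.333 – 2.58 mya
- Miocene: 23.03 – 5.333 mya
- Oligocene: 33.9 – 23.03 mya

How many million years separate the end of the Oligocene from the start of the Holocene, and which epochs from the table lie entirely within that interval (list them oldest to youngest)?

23.0183 million years; Miocene, Pliocene, Pleistocene

The Oligocene closes at 23.03 Ma and the Holocene opens at 0.0117 Ma, so the interval is 23.03 − 0.0117 = 23.0183 Myr.
An epoch fits inside if it starts at or after 23.03 Ma and ends at or before 0.0117 Ma; oldest first that gives Miocene, Pliocene, Pleistocene.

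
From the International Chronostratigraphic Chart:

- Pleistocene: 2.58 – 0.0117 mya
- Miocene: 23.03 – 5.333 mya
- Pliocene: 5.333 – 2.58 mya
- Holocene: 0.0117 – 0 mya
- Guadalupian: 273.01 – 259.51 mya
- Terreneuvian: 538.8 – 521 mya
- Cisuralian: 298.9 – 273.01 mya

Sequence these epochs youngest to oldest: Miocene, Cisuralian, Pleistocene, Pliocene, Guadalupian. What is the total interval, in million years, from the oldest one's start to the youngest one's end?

Start ages (Ma): Cisuralian 298.9, Guadalupian 273.01, Miocene 23.03, Pliocene 5.333, Pleistocene 2.58.
Ordered youngest to oldest: Pleistocene, Pliocene, Miocene, Guadalupian, Cisuralian.
Span = 298.9 − 0.0117 = 298.8883 Myr.

Pleistocene → Pliocene → Miocene → Guadalupian → Cisuralian; total span 298.8883 Myr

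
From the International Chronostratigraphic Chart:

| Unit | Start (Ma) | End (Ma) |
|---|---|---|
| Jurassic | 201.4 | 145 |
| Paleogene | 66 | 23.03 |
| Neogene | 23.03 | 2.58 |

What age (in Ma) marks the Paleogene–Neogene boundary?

The Paleogene ends and the Neogene begins at 23.03 Ma.

23.03 Ma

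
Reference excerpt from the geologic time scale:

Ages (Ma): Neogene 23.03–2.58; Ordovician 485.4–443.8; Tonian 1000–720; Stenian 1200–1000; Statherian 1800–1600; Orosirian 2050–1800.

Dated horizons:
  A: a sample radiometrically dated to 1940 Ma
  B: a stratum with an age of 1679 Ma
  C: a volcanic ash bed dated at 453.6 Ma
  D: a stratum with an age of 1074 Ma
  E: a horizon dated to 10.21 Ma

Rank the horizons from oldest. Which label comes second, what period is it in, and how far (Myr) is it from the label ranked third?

B, in the Statherian; 605 million years to D

Sorted oldest-first by Ma: A (1940), B (1679), D (1074), C (453.6), E (10.21).
The second oldest is B at 1679 Ma, which lies in 1800–1600 Ma: the Statherian.
The third oldest is D at 1074 Ma; separation = |1679 − 1074| = 605 Myr.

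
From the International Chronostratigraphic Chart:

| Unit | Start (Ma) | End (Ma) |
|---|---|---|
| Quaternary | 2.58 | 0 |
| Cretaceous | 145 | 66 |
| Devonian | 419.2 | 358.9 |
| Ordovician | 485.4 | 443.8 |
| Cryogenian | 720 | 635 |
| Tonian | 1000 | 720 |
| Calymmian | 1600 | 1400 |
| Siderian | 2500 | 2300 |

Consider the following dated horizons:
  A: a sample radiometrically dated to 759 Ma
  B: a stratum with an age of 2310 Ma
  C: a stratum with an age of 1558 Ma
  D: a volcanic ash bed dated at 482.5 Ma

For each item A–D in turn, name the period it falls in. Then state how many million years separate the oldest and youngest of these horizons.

Match each age against the start–end ranges in the excerpt: A = 759 Ma → Tonian (1000–720); B = 2310 Ma → Siderian (2500–2300); C = 1558 Ma → Calymmian (1600–1400); D = 482.5 Ma → Ordovician (485.4–443.8).
The largest age is 2310 Ma and the smallest is 482.5 Ma; their difference is 1827.5 Myr.

A — Tonian; B — Siderian; C — Calymmian; D — Ordovician; span 1827.5 million years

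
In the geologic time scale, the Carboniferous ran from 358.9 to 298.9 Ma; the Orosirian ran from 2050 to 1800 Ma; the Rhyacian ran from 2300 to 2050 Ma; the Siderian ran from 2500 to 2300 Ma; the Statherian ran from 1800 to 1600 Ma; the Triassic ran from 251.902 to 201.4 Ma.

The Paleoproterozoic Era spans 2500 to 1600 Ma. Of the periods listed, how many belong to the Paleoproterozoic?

Periods inside 2500–1600 Ma: Siderian, Rhyacian, Orosirian, Statherian — 4 in total.

4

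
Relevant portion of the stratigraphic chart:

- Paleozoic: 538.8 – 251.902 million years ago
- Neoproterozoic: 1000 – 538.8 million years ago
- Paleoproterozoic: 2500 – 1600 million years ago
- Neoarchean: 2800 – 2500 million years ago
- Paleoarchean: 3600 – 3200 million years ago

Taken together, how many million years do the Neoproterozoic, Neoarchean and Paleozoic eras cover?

Each duration: Neoproterozoic = 461.2; Neoarchean = 300; Paleozoic = 286.898.
Sum: 461.2 + 300 + 286.898 = 1048.098 Myr.

1048.098 million years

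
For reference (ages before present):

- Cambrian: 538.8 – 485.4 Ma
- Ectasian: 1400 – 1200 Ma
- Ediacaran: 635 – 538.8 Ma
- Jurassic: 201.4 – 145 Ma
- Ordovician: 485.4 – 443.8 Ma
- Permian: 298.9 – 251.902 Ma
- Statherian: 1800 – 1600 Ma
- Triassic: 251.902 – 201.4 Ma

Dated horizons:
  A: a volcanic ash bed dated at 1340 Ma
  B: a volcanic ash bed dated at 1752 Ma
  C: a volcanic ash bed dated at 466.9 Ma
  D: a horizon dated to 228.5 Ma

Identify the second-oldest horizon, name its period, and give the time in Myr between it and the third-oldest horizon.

Sorted oldest-first by Ma: B (1752), A (1340), C (466.9), D (228.5).
The second oldest is A at 1340 Ma, which lies in 1400–1200 Ma: the Ectasian.
The third oldest is C at 466.9 Ma; separation = |1340 − 466.9| = 873.1 Myr.

A, in the Ectasian; 873.1 million years to C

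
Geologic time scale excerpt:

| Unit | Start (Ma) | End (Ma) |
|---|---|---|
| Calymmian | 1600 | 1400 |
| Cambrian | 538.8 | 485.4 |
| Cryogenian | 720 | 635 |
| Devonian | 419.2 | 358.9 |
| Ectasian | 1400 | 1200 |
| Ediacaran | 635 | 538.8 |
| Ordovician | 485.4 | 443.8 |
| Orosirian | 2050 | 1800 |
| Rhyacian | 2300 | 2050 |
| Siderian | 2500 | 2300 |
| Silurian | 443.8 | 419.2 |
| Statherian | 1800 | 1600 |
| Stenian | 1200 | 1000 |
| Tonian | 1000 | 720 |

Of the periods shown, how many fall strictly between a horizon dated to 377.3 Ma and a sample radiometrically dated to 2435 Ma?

12

2435 Ma sits inside the Siderian (2500–2300) and 377.3 Ma inside the Devonian (419.2–358.9); neither of those is wholly between the two dates.
The listed periods lying completely between them are Rhyacian, Orosirian, Statherian, Calymmian, Ectasian, Stenian, Tonian, Cryogenian, Ediacaran, Cambrian, Ordovician, Silurian — 12 in all.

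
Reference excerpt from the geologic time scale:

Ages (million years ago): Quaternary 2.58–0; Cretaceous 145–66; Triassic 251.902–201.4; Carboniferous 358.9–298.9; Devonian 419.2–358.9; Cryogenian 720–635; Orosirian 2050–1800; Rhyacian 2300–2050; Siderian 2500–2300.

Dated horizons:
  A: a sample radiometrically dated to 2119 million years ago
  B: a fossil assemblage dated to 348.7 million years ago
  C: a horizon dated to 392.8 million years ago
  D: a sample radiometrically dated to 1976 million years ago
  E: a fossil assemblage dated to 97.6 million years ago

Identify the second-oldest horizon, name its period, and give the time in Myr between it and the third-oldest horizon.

Larger Ma means older, so oldest first: A 2119 > D 1976 > C 392.8 > B 348.7 > E 97.6.
Counting 2 along gives D (1976 Ma); the excerpt puts that inside the Orosirian, 2050–1800 Ma.
Next in line is C (392.8 Ma), and 1976 − 392.8 = 1583.2 Myr.

D, in the Orosirian; 1583.2 million years to C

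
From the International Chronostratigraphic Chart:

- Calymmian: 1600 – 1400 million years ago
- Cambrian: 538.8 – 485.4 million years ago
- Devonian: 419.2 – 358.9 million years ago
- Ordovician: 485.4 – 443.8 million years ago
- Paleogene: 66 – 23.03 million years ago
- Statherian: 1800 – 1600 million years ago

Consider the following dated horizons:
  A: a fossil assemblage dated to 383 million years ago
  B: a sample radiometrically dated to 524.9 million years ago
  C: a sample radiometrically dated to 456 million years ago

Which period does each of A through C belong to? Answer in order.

A — Devonian; B — Cambrian; C — Ordovician

A: 383 Ma lies in 419.2–358.9 Ma, so Devonian.
B: 524.9 Ma lies in 538.8–485.4 Ma, so Cambrian.
C: 456 Ma lies in 485.4–443.8 Ma, so Ordovician.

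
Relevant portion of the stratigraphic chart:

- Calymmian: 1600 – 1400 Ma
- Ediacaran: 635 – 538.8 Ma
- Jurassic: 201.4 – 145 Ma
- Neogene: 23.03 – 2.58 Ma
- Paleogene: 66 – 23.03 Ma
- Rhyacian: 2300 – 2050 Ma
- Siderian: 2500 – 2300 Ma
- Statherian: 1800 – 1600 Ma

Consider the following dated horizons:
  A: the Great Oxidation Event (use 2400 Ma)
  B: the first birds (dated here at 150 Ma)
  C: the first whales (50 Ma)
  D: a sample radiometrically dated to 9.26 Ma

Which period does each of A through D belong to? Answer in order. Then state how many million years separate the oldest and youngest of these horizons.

A — Siderian; B — Jurassic; C — Paleogene; D — Neogene; span 2390.74 million years

Match each age against the start–end ranges in the excerpt: A = 2400 Ma → Siderian (2500–2300); B = 150 Ma → Jurassic (201.4–145); C = 50 Ma → Paleogene (66–23.03); D = 9.26 Ma → Neogene (23.03–2.58).
The largest age is 2400 Ma and the smallest is 9.26 Ma; their difference is 2390.74 Myr.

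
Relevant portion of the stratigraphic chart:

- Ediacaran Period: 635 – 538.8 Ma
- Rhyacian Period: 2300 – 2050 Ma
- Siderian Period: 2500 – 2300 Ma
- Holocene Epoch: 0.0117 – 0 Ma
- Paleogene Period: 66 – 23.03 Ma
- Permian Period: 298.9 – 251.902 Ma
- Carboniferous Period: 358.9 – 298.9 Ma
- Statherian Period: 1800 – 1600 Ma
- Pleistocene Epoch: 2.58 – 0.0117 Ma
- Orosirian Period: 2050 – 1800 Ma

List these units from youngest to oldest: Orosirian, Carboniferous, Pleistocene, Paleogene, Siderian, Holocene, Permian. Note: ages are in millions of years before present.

Holocene, Pleistocene, Paleogene, Permian, Carboniferous, Orosirian, Siderian

Sorting by start age (ascending Ma, since larger Ma = older): Holocene start 0.0117, Pleistocene start 2.58, Paleogene start 66, Permian start 298.9, Carboniferous start 358.9, Orosirian start 2050, Siderian start 2500.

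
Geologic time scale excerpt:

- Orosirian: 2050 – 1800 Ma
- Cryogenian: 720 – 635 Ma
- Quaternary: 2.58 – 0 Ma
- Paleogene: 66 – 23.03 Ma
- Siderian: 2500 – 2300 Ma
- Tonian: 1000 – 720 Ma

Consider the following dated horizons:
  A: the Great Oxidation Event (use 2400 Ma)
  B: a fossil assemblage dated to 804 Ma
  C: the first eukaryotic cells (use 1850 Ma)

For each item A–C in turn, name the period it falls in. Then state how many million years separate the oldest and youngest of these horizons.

A — Siderian; B — Tonian; C — Orosirian; span 1596 million years

A: 2400 Ma lies in 2500–2300 Ma, so Siderian.
B: 804 Ma lies in 1000–720 Ma, so Tonian.
C: 1850 Ma lies in 2050–1800 Ma, so Orosirian.
Oldest = 2400 Ma, youngest = 804 Ma → span 1596 Myr.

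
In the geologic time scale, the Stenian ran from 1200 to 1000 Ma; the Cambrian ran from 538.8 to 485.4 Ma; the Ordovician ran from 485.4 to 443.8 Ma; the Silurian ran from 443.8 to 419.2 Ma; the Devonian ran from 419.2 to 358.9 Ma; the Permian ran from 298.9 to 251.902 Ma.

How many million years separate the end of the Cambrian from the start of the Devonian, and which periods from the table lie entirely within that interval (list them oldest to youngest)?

End of Cambrian = 485.4 Ma; start of Devonian = 419.2 Ma.
Gap = 485.4 − 419.2 = 66.2 Myr.
Periods wholly inside 485.4–419.2 Ma: Ordovician (485.4–443.8), Silurian (443.8–419.2).

66.2 million years; Ordovician, Silurian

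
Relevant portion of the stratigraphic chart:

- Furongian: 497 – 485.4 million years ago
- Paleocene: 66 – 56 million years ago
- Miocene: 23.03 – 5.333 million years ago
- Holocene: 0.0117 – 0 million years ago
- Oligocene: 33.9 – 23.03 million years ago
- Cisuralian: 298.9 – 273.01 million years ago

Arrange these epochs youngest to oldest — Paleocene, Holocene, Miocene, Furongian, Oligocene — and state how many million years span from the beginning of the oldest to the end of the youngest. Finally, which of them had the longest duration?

From the excerpt: Paleocene 66–56; Holocene 0.0117–0; Miocene 23.03–5.333; Furongian 497–485.4; Oligocene 33.9–23.03 (Ma).
Larger Ma is earlier, so the oldest is Furongian and the youngest is Holocene; youngest to oldest: Holocene, Miocene, Oligocene, Paleocene, Furongian.
Oldest start 497 minus youngest end 0 gives 497 Myr overall.
Individual lengths (start − end): Oligocene 10.87; Furongian 11.6; Miocene 17.697; Holocene 0.0117; Paleocene 10. The largest is Miocene at 17.697 Myr.

Holocene, Miocene, Oligocene, Paleocene, Furongian; total span 497 Myr; longest is Miocene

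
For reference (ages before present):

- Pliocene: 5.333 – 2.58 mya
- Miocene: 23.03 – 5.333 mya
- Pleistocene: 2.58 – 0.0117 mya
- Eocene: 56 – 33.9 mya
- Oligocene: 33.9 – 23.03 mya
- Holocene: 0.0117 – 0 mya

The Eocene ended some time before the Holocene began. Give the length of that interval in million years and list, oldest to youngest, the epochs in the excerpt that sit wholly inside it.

The Eocene closes at 33.9 Ma and the Holocene opens at 0.0117 Ma, so the interval is 33.9 − 0.0117 = 33.8883 Myr.
An epoch fits inside if it starts at or after 33.9 Ma and ends at or before 0.0117 Ma; oldest first that gives Oligocene, Miocene, Pliocene, Pleistocene.

33.8883 million years; Oligocene, Miocene, Pliocene, Pleistocene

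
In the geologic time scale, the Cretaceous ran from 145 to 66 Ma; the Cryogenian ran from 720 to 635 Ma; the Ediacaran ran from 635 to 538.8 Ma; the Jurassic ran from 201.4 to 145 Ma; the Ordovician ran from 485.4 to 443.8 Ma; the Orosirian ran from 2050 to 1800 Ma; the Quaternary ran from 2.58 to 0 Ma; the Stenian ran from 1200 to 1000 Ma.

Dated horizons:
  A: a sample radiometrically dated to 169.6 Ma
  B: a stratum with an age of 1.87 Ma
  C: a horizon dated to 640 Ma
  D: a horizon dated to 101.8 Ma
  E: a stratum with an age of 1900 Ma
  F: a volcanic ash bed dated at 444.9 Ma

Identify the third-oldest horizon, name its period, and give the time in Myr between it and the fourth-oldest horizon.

Larger Ma means older, so oldest first: E 1900 > C 640 > F 444.9 > A 169.6 > D 101.8 > B 1.87.
Counting 3 along gives F (444.9 Ma); the excerpt puts that inside the Ordovician, 485.4–443.8 Ma.
Next in line is A (169.6 Ma), and 444.9 − 169.6 = 275.3 Myr.

F, in the Ordovician; 275.3 million years to A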